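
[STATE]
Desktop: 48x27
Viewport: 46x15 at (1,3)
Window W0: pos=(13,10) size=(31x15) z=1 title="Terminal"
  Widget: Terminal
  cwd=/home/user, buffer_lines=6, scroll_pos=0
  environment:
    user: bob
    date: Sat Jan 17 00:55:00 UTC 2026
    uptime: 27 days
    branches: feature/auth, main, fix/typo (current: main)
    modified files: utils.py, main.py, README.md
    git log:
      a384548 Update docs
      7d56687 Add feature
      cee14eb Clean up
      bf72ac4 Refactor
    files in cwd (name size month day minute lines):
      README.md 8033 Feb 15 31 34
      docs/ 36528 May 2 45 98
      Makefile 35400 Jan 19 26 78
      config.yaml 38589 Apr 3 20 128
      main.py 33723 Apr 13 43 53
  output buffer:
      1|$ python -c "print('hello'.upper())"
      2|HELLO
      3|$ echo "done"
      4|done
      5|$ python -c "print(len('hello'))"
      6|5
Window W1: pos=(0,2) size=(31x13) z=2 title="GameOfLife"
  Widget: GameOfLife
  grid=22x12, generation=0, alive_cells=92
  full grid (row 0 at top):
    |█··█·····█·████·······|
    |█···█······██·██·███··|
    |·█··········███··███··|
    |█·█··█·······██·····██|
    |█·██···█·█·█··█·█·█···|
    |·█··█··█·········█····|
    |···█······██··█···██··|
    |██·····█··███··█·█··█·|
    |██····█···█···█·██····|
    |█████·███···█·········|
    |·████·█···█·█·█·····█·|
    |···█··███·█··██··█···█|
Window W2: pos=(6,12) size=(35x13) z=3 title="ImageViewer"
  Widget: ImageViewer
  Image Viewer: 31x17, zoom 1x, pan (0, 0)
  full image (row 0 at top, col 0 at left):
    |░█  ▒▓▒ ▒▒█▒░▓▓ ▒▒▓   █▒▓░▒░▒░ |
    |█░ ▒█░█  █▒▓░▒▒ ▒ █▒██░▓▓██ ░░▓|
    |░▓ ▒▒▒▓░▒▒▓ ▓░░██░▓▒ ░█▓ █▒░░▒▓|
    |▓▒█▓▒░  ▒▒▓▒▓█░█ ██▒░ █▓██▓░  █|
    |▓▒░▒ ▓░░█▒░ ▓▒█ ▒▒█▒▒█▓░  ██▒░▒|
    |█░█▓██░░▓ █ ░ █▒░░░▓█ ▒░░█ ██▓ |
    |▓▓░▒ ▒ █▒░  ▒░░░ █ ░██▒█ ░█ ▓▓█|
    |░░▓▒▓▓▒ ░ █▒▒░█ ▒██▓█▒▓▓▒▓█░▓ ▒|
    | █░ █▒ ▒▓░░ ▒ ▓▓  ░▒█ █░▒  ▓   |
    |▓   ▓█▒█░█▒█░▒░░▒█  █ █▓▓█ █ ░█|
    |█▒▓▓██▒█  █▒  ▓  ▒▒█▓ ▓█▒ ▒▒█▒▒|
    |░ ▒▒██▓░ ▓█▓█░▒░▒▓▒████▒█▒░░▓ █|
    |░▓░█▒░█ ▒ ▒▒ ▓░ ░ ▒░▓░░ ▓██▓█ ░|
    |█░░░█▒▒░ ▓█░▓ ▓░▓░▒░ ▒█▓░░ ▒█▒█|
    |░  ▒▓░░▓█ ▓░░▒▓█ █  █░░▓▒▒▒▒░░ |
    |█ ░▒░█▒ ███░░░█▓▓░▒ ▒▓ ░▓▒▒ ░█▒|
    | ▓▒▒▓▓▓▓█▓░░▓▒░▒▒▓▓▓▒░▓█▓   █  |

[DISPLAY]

 GameOfLife                  ┃                
─────────────────────────────┨                
Gen: 0                       ┃                
·█··········███··███··       ┃                
█·█··█·······██·····██       ┃                
█·██···█·█·█··█·█·█···       ┃                
·█··█··█·········█····       ┃                
···█······██··█···██··       ┃━━━━━━━━━━━━┓   
██·····█··███··█·█··█·       ┃            ┃   
██···┏━━━━━━━━━━━━━━━━━━━━━━━━━━━━━━━━━┓──┨   
█████┃ ImageViewer                     ┃up┃   
━━━━━┠─────────────────────────────────┨  ┃   
     ┃░█  ▒▓▒ ▒▒█▒░▓▓ ▒▒▓   █▒▓░▒░▒░   ┃  ┃   
     ┃█░ ▒█░█  █▒▓░▒▒ ▒ █▒██░▓▓██ ░░▓  ┃  ┃   
     ┃░▓ ▒▒▒▓░▒▒▓ ▓░░██░▓▒ ░█▓ █▒░░▒▓  ┃lo┃   


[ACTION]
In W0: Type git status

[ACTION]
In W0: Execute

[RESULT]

 GameOfLife                  ┃                
─────────────────────────────┨                
Gen: 0                       ┃                
·█··········███··███··       ┃                
█·█··█·······██·····██       ┃                
█·██···█·█·█··█·█·█···       ┃                
·█··█··█·········█····       ┃                
···█······██··█···██··       ┃━━━━━━━━━━━━┓   
██·····█··███··█·█··█·       ┃            ┃   
██···┏━━━━━━━━━━━━━━━━━━━━━━━━━━━━━━━━━┓──┨   
█████┃ ImageViewer                     ┃  ┃   
━━━━━┠─────────────────────────────────┨lo┃   
     ┃░█  ▒▓▒ ▒▒█▒░▓▓ ▒▒▓   █▒▓░▒░▒░   ┃  ┃   
     ┃█░ ▒█░█  █▒▓░▒▒ ▒ █▒██░▓▓██ ░░▓  ┃  ┃   
     ┃░▓ ▒▒▒▓░▒▒▓ ▓░░██░▓▒ ░█▓ █▒░░▒▓  ┃  ┃   


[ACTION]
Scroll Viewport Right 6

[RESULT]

GameOfLife                  ┃                 
────────────────────────────┨                 
en: 0                       ┃                 
█··········███··███··       ┃                 
·█··█·······██·····██       ┃                 
·██···█·█·█··█·█·█···       ┃                 
█··█··█·········█····       ┃                 
··█······██··█···██··       ┃━━━━━━━━━━━━┓    
█·····█··███··█·█··█·       ┃            ┃    
█···┏━━━━━━━━━━━━━━━━━━━━━━━━━━━━━━━━━┓──┨    
████┃ ImageViewer                     ┃  ┃    
━━━━┠─────────────────────────────────┨lo┃    
    ┃░█  ▒▓▒ ▒▒█▒░▓▓ ▒▒▓   █▒▓░▒░▒░   ┃  ┃    
    ┃█░ ▒█░█  █▒▓░▒▒ ▒ █▒██░▓▓██ ░░▓  ┃  ┃    
    ┃░▓ ▒▒▒▓░▒▒▓ ▓░░██░▓▒ ░█▓ █▒░░▒▓  ┃  ┃    


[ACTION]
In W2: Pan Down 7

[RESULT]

GameOfLife                  ┃                 
────────────────────────────┨                 
en: 0                       ┃                 
█··········███··███··       ┃                 
·█··█·······██·····██       ┃                 
·██···█·█·█··█·█·█···       ┃                 
█··█··█·········█····       ┃                 
··█······██··█···██··       ┃━━━━━━━━━━━━┓    
█·····█··███··█·█··█·       ┃            ┃    
█···┏━━━━━━━━━━━━━━━━━━━━━━━━━━━━━━━━━┓──┨    
████┃ ImageViewer                     ┃  ┃    
━━━━┠─────────────────────────────────┨lo┃    
    ┃░░▓▒▓▓▒ ░ █▒▒░█ ▒██▓█▒▓▓▒▓█░▓ ▒  ┃  ┃    
    ┃ █░ █▒ ▒▓░░ ▒ ▓▓  ░▒█ █░▒  ▓     ┃  ┃    
    ┃▓   ▓█▒█░█▒█░▒░░▒█  █ █▓▓█ █ ░█  ┃  ┃    


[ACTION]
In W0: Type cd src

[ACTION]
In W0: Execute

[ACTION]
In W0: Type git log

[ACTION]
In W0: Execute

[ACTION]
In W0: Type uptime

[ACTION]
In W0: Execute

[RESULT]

GameOfLife                  ┃                 
────────────────────────────┨                 
en: 0                       ┃                 
█··········███··███··       ┃                 
·█··█·······██·····██       ┃                 
·██···█·█·█··█·█·█···       ┃                 
█··█··█·········█····       ┃                 
··█······██··█···██··       ┃━━━━━━━━━━━━┓    
█·····█··███··█·█··█·       ┃            ┃    
█···┏━━━━━━━━━━━━━━━━━━━━━━━━━━━━━━━━━┓──┨    
████┃ ImageViewer                     ┃md┃    
━━━━┠─────────────────────────────────┨  ┃    
    ┃░░▓▒▓▓▒ ░ █▒▒░█ ▒██▓█▒▓▓▒▓█░▓ ▒  ┃  ┃    
    ┃ █░ █▒ ▒▓░░ ▒ ▓▓  ░▒█ █░▒  ▓     ┃  ┃    
    ┃▓   ▓█▒█░█▒█░▒░░▒█  █ █▓▓█ █ ░█  ┃  ┃    


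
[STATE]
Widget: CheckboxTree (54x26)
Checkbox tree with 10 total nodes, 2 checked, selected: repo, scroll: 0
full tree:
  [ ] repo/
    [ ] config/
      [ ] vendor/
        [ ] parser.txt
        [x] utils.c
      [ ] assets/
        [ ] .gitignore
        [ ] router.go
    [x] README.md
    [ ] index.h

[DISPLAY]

>[-] repo/                                            
   [-] config/                                        
     [-] vendor/                                      
       [ ] parser.txt                                 
       [x] utils.c                                    
     [ ] assets/                                      
       [ ] .gitignore                                 
       [ ] router.go                                  
   [x] README.md                                      
   [ ] index.h                                        
                                                      
                                                      
                                                      
                                                      
                                                      
                                                      
                                                      
                                                      
                                                      
                                                      
                                                      
                                                      
                                                      
                                                      
                                                      
                                                      


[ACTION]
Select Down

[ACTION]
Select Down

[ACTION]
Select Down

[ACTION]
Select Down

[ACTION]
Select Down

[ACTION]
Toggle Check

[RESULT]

 [-] repo/                                            
   [-] config/                                        
     [-] vendor/                                      
       [ ] parser.txt                                 
       [x] utils.c                                    
>    [x] assets/                                      
       [x] .gitignore                                 
       [x] router.go                                  
   [x] README.md                                      
   [ ] index.h                                        
                                                      
                                                      
                                                      
                                                      
                                                      
                                                      
                                                      
                                                      
                                                      
                                                      
                                                      
                                                      
                                                      
                                                      
                                                      
                                                      


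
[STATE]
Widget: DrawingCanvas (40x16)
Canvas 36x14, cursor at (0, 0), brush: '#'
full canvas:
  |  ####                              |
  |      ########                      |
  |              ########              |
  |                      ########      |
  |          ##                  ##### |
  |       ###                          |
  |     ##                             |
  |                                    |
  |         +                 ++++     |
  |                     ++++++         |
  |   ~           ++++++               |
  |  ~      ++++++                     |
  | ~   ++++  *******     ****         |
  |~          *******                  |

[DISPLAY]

+ ####                                  
      ########                          
              ########                  
                      ########          
          ##                  #####     
       ###                              
     ##                                 
                                        
         +                 ++++         
                     ++++++             
   ~           ++++++                   
  ~      ++++++                         
 ~   ++++  *******     ****             
~          *******                      
                                        
                                        


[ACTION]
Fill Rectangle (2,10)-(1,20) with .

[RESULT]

+ ####                                  
      ####...........                   
          ...........#                  
                      ########          
          ##                  #####     
       ###                              
     ##                                 
                                        
         +                 ++++         
                     ++++++             
   ~           ++++++                   
  ~      ++++++                         
 ~   ++++  *******     ****             
~          *******                      
                                        
                                        


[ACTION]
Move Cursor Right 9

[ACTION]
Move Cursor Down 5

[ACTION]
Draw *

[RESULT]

  ####                                  
      ####...........                   
          ...........#                  
                      ########          
          ##                  #####     
       ##*                              
     ##                                 
                                        
         +                 ++++         
                     ++++++             
   ~           ++++++                   
  ~      ++++++                         
 ~   ++++  *******     ****             
~          *******                      
                                        
                                        


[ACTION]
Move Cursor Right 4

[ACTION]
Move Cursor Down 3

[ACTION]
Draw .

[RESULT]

  ####                                  
      ####...........                   
          ...........#                  
                      ########          
          ##                  #####     
       ##*                              
     ##                                 
                                        
         +   .             ++++         
                     ++++++             
   ~           ++++++                   
  ~      ++++++                         
 ~   ++++  *******     ****             
~          *******                      
                                        
                                        


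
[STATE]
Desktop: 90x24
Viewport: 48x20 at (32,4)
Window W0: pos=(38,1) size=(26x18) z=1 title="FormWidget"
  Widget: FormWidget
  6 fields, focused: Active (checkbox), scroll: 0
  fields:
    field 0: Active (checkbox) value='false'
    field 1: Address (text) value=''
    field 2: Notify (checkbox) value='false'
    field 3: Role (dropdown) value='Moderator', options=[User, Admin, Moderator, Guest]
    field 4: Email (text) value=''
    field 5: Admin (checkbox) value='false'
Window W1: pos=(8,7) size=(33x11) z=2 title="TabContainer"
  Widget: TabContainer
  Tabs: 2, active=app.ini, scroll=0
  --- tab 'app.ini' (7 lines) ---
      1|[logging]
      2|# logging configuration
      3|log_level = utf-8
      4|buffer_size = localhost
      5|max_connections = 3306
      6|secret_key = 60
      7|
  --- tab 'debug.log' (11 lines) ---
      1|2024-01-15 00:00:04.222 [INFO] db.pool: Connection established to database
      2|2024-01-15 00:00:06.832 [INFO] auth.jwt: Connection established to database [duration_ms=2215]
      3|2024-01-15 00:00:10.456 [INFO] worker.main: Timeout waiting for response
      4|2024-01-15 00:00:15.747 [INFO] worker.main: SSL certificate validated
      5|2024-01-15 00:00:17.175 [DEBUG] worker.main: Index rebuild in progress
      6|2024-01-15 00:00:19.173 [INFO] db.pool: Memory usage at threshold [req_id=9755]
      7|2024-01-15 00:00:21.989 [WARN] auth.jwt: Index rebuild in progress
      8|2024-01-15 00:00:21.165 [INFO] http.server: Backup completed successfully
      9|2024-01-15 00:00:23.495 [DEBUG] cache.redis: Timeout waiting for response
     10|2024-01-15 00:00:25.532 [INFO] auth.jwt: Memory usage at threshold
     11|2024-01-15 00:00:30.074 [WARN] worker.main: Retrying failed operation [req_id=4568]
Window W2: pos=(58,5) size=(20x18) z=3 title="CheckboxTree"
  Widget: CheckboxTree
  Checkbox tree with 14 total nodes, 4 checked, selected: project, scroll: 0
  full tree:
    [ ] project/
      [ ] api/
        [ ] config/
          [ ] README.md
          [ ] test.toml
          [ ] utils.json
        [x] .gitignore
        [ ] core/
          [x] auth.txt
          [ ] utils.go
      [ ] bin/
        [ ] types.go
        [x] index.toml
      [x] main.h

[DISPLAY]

      ┃> Active:     [ ]       ┃                
      ┃  Address:    [    ┏━━━━━━━━━━━━━━━━━━┓  
      ┃  Notify:     [ ]  ┃ CheckboxTree     ┃  
━━━━━━━━┓Role:       [Mode┠──────────────────┨  
        ┃Email:      [    ┃>[-] project/     ┃  
────────┨Admin:      [ ]  ┃   [-] api/       ┃  
        ┃                 ┃     [ ] config/  ┃  
────────┃                 ┃       [ ] README.┃  
        ┃                 ┃       [ ] test.to┃  
        ┃                 ┃       [ ] utils.j┃  
        ┃                 ┃     [x] .gitignor┃  
        ┃                 ┃     [-] core/    ┃  
        ┃                 ┃       [x] auth.tx┃  
━━━━━━━━┛                 ┃       [ ] utils.g┃  
      ┗━━━━━━━━━━━━━━━━━━━┃   [-] bin/       ┃  
                          ┃     [ ] types.go ┃  
                          ┃     [x] index.tom┃  
                          ┃   [x] main.h     ┃  
                          ┗━━━━━━━━━━━━━━━━━━┛  
                                                


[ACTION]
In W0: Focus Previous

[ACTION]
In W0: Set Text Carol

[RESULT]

      ┃  Active:     [ ]       ┃                
      ┃  Address:    [    ┏━━━━━━━━━━━━━━━━━━┓  
      ┃  Notify:     [ ]  ┃ CheckboxTree     ┃  
━━━━━━━━┓Role:       [Mode┠──────────────────┨  
        ┃Email:      [    ┃>[-] project/     ┃  
────────┨Admin:      [ ]  ┃   [-] api/       ┃  
        ┃                 ┃     [ ] config/  ┃  
────────┃                 ┃       [ ] README.┃  
        ┃                 ┃       [ ] test.to┃  
        ┃                 ┃       [ ] utils.j┃  
        ┃                 ┃     [x] .gitignor┃  
        ┃                 ┃     [-] core/    ┃  
        ┃                 ┃       [x] auth.tx┃  
━━━━━━━━┛                 ┃       [ ] utils.g┃  
      ┗━━━━━━━━━━━━━━━━━━━┃   [-] bin/       ┃  
                          ┃     [ ] types.go ┃  
                          ┃     [x] index.tom┃  
                          ┃   [x] main.h     ┃  
                          ┗━━━━━━━━━━━━━━━━━━┛  
                                                


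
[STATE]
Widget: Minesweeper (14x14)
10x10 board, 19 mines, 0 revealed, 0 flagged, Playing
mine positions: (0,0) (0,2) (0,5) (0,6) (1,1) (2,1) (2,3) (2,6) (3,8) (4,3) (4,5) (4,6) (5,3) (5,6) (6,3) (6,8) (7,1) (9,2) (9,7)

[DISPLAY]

■■■■■■■■■■    
■■■■■■■■■■    
■■■■■■■■■■    
■■■■■■■■■■    
■■■■■■■■■■    
■■■■■■■■■■    
■■■■■■■■■■    
■■■■■■■■■■    
■■■■■■■■■■    
■■■■■■■■■■    
              
              
              
              


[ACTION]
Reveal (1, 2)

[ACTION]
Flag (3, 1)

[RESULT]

■■■■■■■■■■    
■■4■■■■■■■    
■■■■■■■■■■    
■⚑■■■■■■■■    
■■■■■■■■■■    
■■■■■■■■■■    
■■■■■■■■■■    
■■■■■■■■■■    
■■■■■■■■■■    
■■■■■■■■■■    
              
              
              
              


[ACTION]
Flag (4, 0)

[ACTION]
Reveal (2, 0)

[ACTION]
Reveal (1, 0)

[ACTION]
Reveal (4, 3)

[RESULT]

✹■✹■■✹✹■■■    
3✹4■■■■■■■    
2✹■✹■■✹■■■    
■⚑■■■■■■✹■    
⚑■■✹■✹✹■■■    
■■■✹■■✹■■■    
■■■✹■■■■✹■    
■✹■■■■■■■■    
■■■■■■■■■■    
■■✹■■■■✹■■    
              
              
              
              


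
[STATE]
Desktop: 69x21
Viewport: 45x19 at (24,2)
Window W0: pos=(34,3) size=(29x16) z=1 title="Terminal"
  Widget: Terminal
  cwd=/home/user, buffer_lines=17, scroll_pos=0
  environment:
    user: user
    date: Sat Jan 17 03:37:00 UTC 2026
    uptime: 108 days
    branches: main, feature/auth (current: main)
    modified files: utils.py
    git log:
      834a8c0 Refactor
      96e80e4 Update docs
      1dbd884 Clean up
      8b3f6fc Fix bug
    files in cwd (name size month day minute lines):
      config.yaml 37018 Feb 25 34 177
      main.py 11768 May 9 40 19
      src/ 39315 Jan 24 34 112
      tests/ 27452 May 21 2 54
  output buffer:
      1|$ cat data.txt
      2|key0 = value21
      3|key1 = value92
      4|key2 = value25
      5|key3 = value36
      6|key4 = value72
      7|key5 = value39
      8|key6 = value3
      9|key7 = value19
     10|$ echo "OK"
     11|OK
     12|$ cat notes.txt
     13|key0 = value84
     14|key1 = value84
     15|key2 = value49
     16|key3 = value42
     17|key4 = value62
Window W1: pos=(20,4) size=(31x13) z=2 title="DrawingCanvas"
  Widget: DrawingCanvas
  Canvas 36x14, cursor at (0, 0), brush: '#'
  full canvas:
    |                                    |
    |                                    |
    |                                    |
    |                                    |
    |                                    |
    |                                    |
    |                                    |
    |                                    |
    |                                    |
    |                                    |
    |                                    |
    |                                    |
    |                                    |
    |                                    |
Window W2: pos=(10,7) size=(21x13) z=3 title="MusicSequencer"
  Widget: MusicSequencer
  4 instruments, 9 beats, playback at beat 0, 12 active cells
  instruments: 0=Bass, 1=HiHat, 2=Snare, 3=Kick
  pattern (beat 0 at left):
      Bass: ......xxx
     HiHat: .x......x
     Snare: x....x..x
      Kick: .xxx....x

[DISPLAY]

                                             
          ┏━━━━━━━━━━━━━━━━━━━━━━━━━━━┓      
━━━━━━━━━━━━━━━━━━━━━━━━━━┓           ┃      
awingCanvas               ┃───────────┨      
──────────────────────────┨           ┃      
━━━━━━┓                   ┃           ┃      
er    ┃                   ┃           ┃      
──────┨                   ┃           ┃      
78    ┃                   ┃           ┃      
██    ┃                   ┃           ┃      
·█    ┃                   ┃           ┃      
·█    ┃                   ┃           ┃      
·█    ┃                   ┃           ┃      
      ┃                   ┃           ┃      
      ┃━━━━━━━━━━━━━━━━━━━┛           ┃      
      ┃   ┃$ cat notes.txt            ┃      
      ┃   ┗━━━━━━━━━━━━━━━━━━━━━━━━━━━┛      
━━━━━━┛                                      
                                             


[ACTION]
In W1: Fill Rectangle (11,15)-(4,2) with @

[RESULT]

                                             
          ┏━━━━━━━━━━━━━━━━━━━━━━━━━━━┓      
━━━━━━━━━━━━━━━━━━━━━━━━━━┓           ┃      
awingCanvas               ┃───────────┨      
──────────────────────────┨           ┃      
━━━━━━┓                   ┃           ┃      
er    ┃                   ┃           ┃      
──────┨                   ┃           ┃      
78    ┃                   ┃           ┃      
██    ┃@@@@@@             ┃           ┃      
·█    ┃@@@@@@             ┃           ┃      
·█    ┃@@@@@@             ┃           ┃      
·█    ┃@@@@@@             ┃           ┃      
      ┃@@@@@@             ┃           ┃      
      ┃━━━━━━━━━━━━━━━━━━━┛           ┃      
      ┃   ┃$ cat notes.txt            ┃      
      ┃   ┗━━━━━━━━━━━━━━━━━━━━━━━━━━━┛      
━━━━━━┛                                      
                                             


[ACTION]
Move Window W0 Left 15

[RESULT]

                                             
━━━━━━━━━━━━━━━━━━━━━━━┓                     
━━━━━━━━━━━━━━━━━━━━━━━━━━┓                  
awingCanvas               ┃                  
──────────────────────────┨                  
━━━━━━┓                   ┃                  
er    ┃                   ┃                  
──────┨                   ┃                  
78    ┃                   ┃                  
██    ┃@@@@@@             ┃                  
·█    ┃@@@@@@             ┃                  
·█    ┃@@@@@@             ┃                  
·█    ┃@@@@@@             ┃                  
      ┃@@@@@@             ┃                  
      ┃━━━━━━━━━━━━━━━━━━━┛                  
      ┃.txt            ┃                     
      ┃━━━━━━━━━━━━━━━━┛                     
━━━━━━┛                                      
                                             


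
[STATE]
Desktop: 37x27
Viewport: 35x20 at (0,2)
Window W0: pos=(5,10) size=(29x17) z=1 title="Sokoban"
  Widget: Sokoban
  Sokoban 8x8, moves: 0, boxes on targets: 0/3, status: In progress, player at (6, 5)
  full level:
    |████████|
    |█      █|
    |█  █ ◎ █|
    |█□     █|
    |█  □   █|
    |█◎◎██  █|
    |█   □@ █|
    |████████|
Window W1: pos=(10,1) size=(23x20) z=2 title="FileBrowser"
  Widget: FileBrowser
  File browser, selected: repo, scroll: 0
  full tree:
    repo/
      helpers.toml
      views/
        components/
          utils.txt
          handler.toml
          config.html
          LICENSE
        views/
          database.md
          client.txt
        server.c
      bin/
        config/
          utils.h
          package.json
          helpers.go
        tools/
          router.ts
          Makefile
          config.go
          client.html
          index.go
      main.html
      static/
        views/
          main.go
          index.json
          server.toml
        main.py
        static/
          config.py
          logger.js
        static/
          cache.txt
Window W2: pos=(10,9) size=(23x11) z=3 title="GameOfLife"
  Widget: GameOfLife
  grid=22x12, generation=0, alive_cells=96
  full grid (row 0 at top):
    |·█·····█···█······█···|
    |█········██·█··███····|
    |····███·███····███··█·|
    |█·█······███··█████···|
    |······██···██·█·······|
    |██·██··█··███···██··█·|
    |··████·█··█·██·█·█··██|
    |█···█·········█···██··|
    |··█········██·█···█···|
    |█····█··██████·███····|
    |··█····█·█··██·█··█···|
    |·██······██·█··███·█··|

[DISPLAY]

          ┃ FileBrowser         ┃  
          ┠─────────────────────┨  
          ┃> [-] repo/          ┃  
          ┃    helpers.toml     ┃  
          ┃    [+] views/       ┃  
          ┃    [+] bin/         ┃  
          ┃    main.html        ┃  
          ┏━━━━━━━━━━━━━━━━━━━━━┓  
     ┏━━━━┃ GameOfLife          ┃┓ 
     ┃ Sok┠─────────────────────┨┃ 
     ┠────┃Gen: 0               ┃┨ 
     ┃████┃█·█······███··█████··┃┃ 
     ┃█   ┃······██···██·█······┃┃ 
     ┃█  █┃██·██··█··███···██··█┃┃ 
     ┃█□  ┃··████·█··█·██·█·█··█┃┃ 
     ┃█  □┃█···█·········█···██·┃┃ 
     ┃█◎◎█┃··█········██·█···█··┃┃ 
     ┃█   ┗━━━━━━━━━━━━━━━━━━━━━┛┃ 
     ┃████┗━━━━━━━━━━━━━━━━━━━━━┛┃ 
     ┃Moves: 0  0/3              ┃ 


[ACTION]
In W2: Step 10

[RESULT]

          ┃ FileBrowser         ┃  
          ┠─────────────────────┨  
          ┃> [-] repo/          ┃  
          ┃    helpers.toml     ┃  
          ┃    [+] views/       ┃  
          ┃    [+] bin/         ┃  
          ┃    main.html        ┃  
          ┏━━━━━━━━━━━━━━━━━━━━━┓  
     ┏━━━━┃ GameOfLife          ┃┓ 
     ┃ Sok┠─────────────────────┨┃ 
     ┠────┃Gen: 10              ┃┨ 
     ┃████┃··█······██··········┃┃ 
     ┃█   ┃·········██········█·┃┃ 
     ┃█  █┃········███·······█·█┃┃ 
     ┃█□  ┃··██··███·········█·█┃┃ 
     ┃█  □┃·██·█·███··········█·┃┃ 
     ┃█◎◎█┃██····█··············┃┃ 
     ┃█   ┗━━━━━━━━━━━━━━━━━━━━━┛┃ 
     ┃████┗━━━━━━━━━━━━━━━━━━━━━┛┃ 
     ┃Moves: 0  0/3              ┃ 


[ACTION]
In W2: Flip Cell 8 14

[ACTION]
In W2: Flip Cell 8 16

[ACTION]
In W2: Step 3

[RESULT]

          ┃ FileBrowser         ┃  
          ┠─────────────────────┨  
          ┃> [-] repo/          ┃  
          ┃    helpers.toml     ┃  
          ┃    [+] views/       ┃  
          ┃    [+] bin/         ┃  
          ┃    main.html        ┃  
          ┏━━━━━━━━━━━━━━━━━━━━━┓  
     ┏━━━━┃ GameOfLife          ┃┓ 
     ┃ Sok┠─────────────────────┨┃ 
     ┠────┃Gen: 13              ┃┨ 
     ┃████┃··········█··········┃┃ 
     ┃█   ┃··········█········█·┃┃ 
     ┃█  █┃·██···············█·█┃┃ 
     ┃█□  ┃·██·███···········█·█┃┃ 
     ┃█  □┃█··███·█···········█·┃┃ 
     ┃█◎◎█┃█·······█·········█··┃┃ 
     ┃█   ┗━━━━━━━━━━━━━━━━━━━━━┛┃ 
     ┃████┗━━━━━━━━━━━━━━━━━━━━━┛┃ 
     ┃Moves: 0  0/3              ┃ 


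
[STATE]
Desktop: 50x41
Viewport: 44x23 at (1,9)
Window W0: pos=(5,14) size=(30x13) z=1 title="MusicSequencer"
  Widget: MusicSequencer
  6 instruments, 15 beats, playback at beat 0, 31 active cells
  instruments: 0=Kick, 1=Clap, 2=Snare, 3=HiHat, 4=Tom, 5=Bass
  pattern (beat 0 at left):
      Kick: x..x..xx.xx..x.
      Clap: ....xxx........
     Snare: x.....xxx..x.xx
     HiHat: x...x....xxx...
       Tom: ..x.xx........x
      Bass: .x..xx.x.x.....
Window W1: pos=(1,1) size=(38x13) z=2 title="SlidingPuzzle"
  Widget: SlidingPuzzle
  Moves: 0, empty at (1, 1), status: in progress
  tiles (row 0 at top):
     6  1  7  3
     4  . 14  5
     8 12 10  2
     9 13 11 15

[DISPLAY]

┃│  8 │ 12 │ 10 │  2 │               ┃      
┃├────┼────┼────┼────┤               ┃      
┃│  9 │ 13 │ 11 │ 15 │               ┃      
┃└────┴────┴────┴────┘               ┃      
┗━━━━━━━━━━━━━━━━━━━━━━━━━━━━━━━━━━━━┛      
    ┏━━━━━━━━━━━━━━━━━━━━━━━━━━━━┓          
    ┃ MusicSequencer             ┃          
    ┠────────────────────────────┨          
    ┃      ▼12345678901234       ┃          
    ┃  Kick█··█··██·██··█·       ┃          
    ┃  Clap····███········       ┃          
    ┃ Snare█·····███··█·██       ┃          
    ┃ HiHat█···█····███···       ┃          
    ┃   Tom··█·██········█       ┃          
    ┃  Bass·█··██·█·█·····       ┃          
    ┃                            ┃          
    ┃                            ┃          
    ┗━━━━━━━━━━━━━━━━━━━━━━━━━━━━┛          
                                            
                                            
                                            
                                            
                                            


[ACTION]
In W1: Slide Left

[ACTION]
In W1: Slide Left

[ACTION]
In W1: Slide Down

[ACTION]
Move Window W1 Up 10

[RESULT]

┃├────┼────┼────┼────┤               ┃      
┃│  9 │ 13 │ 11 │ 15 │               ┃      
┃└────┴────┴────┴────┘               ┃      
┗━━━━━━━━━━━━━━━━━━━━━━━━━━━━━━━━━━━━┛      
                                            
    ┏━━━━━━━━━━━━━━━━━━━━━━━━━━━━┓          
    ┃ MusicSequencer             ┃          
    ┠────────────────────────────┨          
    ┃      ▼12345678901234       ┃          
    ┃  Kick█··█··██·██··█·       ┃          
    ┃  Clap····███········       ┃          
    ┃ Snare█·····███··█·██       ┃          
    ┃ HiHat█···█····███···       ┃          
    ┃   Tom··█·██········█       ┃          
    ┃  Bass·█··██·█·█·····       ┃          
    ┃                            ┃          
    ┃                            ┃          
    ┗━━━━━━━━━━━━━━━━━━━━━━━━━━━━┛          
                                            
                                            
                                            
                                            
                                            


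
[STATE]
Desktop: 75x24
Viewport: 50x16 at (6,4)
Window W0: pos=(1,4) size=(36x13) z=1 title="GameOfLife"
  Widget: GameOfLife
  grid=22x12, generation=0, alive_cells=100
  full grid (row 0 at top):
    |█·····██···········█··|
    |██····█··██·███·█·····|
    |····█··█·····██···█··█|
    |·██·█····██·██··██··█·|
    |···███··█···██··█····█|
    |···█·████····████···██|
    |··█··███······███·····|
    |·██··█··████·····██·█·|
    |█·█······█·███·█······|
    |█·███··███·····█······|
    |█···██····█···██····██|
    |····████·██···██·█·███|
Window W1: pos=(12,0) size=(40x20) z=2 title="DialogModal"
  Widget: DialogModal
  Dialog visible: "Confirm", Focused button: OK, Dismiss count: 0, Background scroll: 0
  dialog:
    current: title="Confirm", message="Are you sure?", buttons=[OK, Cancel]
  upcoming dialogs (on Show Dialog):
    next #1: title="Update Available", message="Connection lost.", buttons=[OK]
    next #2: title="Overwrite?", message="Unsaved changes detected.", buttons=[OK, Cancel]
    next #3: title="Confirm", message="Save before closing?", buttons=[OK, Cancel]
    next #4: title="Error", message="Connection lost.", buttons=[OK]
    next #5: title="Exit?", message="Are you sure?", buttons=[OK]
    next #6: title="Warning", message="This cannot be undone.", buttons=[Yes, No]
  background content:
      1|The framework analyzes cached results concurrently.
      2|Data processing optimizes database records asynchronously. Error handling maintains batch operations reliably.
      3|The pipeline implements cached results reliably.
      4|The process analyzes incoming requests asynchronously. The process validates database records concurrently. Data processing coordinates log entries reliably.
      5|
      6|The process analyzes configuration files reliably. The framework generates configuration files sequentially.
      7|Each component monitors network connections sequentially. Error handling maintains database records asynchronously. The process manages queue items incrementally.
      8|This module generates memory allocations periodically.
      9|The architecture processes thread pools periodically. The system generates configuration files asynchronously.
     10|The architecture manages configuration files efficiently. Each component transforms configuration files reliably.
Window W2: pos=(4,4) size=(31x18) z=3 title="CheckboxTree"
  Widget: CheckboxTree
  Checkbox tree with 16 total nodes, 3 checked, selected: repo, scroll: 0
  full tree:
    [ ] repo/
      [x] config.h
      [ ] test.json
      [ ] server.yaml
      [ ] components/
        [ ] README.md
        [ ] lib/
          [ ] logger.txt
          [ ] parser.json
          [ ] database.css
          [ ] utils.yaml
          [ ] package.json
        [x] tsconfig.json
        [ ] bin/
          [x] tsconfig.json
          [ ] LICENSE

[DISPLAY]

━━━━━━━━━━━━━━━━━━━━━━━━━━━━┓zes database rec┃    
CheckboxTree                ┃s cached results┃    
────────────────────────────┨ncoming requests┃    
[-] repo/                   ┃                ┃    
  [x] config.h              ┃────┐uration fil┃    
  [ ] test.json             ┃    │work connec┃    
  [ ] server.yaml           ┃re? │y allocatio┃    
  [-] components/           ┃el  │thread pool┃    
    [ ] README.md           ┃────┘nfiguration┃    
    [ ] lib/                ┃                ┃    
      [ ] logger.txt        ┃                ┃    
      [ ] parser.json       ┃                ┃    
      [ ] database.css      ┃                ┃    
      [ ] utils.yaml        ┃                ┃    
      [ ] package.json      ┃                ┃    
    [x] tsconfig.json       ┃━━━━━━━━━━━━━━━━┛    


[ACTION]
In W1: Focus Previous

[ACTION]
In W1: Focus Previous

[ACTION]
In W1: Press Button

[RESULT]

━━━━━━━━━━━━━━━━━━━━━━━━━━━━┓zes database rec┃    
CheckboxTree                ┃s cached results┃    
────────────────────────────┨ncoming requests┃    
[-] repo/                   ┃                ┃    
  [x] config.h              ┃onfiguration fil┃    
  [ ] test.json             ┃s network connec┃    
  [ ] server.yaml           ┃memory allocatio┃    
  [-] components/           ┃sses thread pool┃    
    [ ] README.md           ┃es configuration┃    
    [ ] lib/                ┃                ┃    
      [ ] logger.txt        ┃                ┃    
      [ ] parser.json       ┃                ┃    
      [ ] database.css      ┃                ┃    
      [ ] utils.yaml        ┃                ┃    
      [ ] package.json      ┃                ┃    
    [x] tsconfig.json       ┃━━━━━━━━━━━━━━━━┛    
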